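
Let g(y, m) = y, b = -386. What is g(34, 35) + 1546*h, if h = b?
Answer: -596722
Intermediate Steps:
h = -386
g(34, 35) + 1546*h = 34 + 1546*(-386) = 34 - 596756 = -596722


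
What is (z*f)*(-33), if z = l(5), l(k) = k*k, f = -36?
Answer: 29700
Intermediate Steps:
l(k) = k**2
z = 25 (z = 5**2 = 25)
(z*f)*(-33) = (25*(-36))*(-33) = -900*(-33) = 29700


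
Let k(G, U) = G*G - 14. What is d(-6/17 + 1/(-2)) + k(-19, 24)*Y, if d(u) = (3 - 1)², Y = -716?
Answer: -248448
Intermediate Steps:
k(G, U) = -14 + G² (k(G, U) = G² - 14 = -14 + G²)
d(u) = 4 (d(u) = 2² = 4)
d(-6/17 + 1/(-2)) + k(-19, 24)*Y = 4 + (-14 + (-19)²)*(-716) = 4 + (-14 + 361)*(-716) = 4 + 347*(-716) = 4 - 248452 = -248448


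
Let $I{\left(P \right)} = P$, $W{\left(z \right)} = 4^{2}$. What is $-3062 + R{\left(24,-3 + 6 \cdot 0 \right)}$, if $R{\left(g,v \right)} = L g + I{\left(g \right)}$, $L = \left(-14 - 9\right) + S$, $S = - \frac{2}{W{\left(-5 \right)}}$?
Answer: $-3593$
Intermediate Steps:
$W{\left(z \right)} = 16$
$S = - \frac{1}{8}$ ($S = - \frac{2}{16} = \left(-2\right) \frac{1}{16} = - \frac{1}{8} \approx -0.125$)
$L = - \frac{185}{8}$ ($L = \left(-14 - 9\right) - \frac{1}{8} = -23 - \frac{1}{8} = - \frac{185}{8} \approx -23.125$)
$R{\left(g,v \right)} = - \frac{177 g}{8}$ ($R{\left(g,v \right)} = - \frac{185 g}{8} + g = - \frac{177 g}{8}$)
$-3062 + R{\left(24,-3 + 6 \cdot 0 \right)} = -3062 - 531 = -3593$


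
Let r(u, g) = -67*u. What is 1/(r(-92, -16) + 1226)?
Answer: 1/7390 ≈ 0.00013532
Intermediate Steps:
1/(r(-92, -16) + 1226) = 1/(-67*(-92) + 1226) = 1/(6164 + 1226) = 1/7390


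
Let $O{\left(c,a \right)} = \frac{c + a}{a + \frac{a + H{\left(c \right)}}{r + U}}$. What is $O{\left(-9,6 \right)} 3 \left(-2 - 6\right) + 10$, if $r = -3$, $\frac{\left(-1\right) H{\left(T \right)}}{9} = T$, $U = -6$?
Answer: $- \frac{106}{11} \approx -9.6364$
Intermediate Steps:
$H{\left(T \right)} = - 9 T$
$O{\left(c,a \right)} = \frac{a + c}{c + \frac{8 a}{9}}$ ($O{\left(c,a \right)} = \frac{c + a}{a + \frac{a - 9 c}{-3 - 6}} = \frac{a + c}{a + \frac{a - 9 c}{-9}} = \frac{a + c}{a + \left(a - 9 c\right) \left(- \frac{1}{9}\right)} = \frac{a + c}{a - \left(- c + \frac{a}{9}\right)} = \frac{a + c}{c + \frac{8 a}{9}}$)
$O{\left(-9,6 \right)} 3 \left(-2 - 6\right) + 10 = \frac{9 \left(6 - 9\right)}{8 \cdot 6 + 9 \left(-9\right)} 3 \left(-2 - 6\right) + 10 = 9 \frac{1}{48 - 81} \left(-3\right) 3 \left(-8\right) + 10 = 9 \frac{1}{-33} \left(-3\right) \left(-24\right) + 10 = 9 \left(- \frac{1}{33}\right) \left(-3\right) \left(-24\right) + 10 = \frac{9}{11} \left(-24\right) + 10 = - \frac{216}{11} + 10 = - \frac{106}{11}$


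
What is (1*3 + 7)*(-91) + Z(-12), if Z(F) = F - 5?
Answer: -927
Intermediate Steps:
Z(F) = -5 + F
(1*3 + 7)*(-91) + Z(-12) = (1*3 + 7)*(-91) + (-5 - 12) = (3 + 7)*(-91) - 17 = 10*(-91) - 17 = -910 - 17 = -927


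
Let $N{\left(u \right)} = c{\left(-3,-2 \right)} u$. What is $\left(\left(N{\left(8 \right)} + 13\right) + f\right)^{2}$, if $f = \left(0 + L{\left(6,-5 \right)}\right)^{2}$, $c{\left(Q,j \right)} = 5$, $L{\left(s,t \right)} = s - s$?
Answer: $2809$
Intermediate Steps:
$L{\left(s,t \right)} = 0$
$f = 0$ ($f = \left(0 + 0\right)^{2} = 0^{2} = 0$)
$N{\left(u \right)} = 5 u$
$\left(\left(N{\left(8 \right)} + 13\right) + f\right)^{2} = \left(\left(5 \cdot 8 + 13\right) + 0\right)^{2} = \left(\left(40 + 13\right) + 0\right)^{2} = \left(53 + 0\right)^{2} = 53^{2} = 2809$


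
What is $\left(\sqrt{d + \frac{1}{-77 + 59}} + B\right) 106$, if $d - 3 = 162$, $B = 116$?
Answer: $12296 + \frac{53 \sqrt{5938}}{3} \approx 13657.0$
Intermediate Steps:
$d = 165$ ($d = 3 + 162 = 165$)
$\left(\sqrt{d + \frac{1}{-77 + 59}} + B\right) 106 = \left(\sqrt{165 + \frac{1}{-77 + 59}} + 116\right) 106 = \left(\sqrt{165 + \frac{1}{-18}} + 116\right) 106 = \left(\sqrt{165 - \frac{1}{18}} + 116\right) 106 = \left(\sqrt{\frac{2969}{18}} + 116\right) 106 = \left(\frac{\sqrt{5938}}{6} + 116\right) 106 = \left(116 + \frac{\sqrt{5938}}{6}\right) 106 = 12296 + \frac{53 \sqrt{5938}}{3}$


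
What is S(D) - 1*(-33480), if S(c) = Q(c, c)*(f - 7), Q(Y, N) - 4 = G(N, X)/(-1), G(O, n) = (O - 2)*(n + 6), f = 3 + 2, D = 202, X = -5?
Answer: 33872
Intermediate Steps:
f = 5
G(O, n) = (-2 + O)*(6 + n)
Q(Y, N) = 6 - N (Q(Y, N) = 4 + (-12 - 2*(-5) + 6*N + N*(-5))/(-1) = 4 + (-12 + 10 + 6*N - 5*N)*(-1) = 4 + (-2 + N)*(-1) = 4 + (2 - N) = 6 - N)
S(c) = -12 + 2*c (S(c) = (6 - c)*(5 - 7) = (6 - c)*(-2) = -12 + 2*c)
S(D) - 1*(-33480) = (-12 + 2*202) - 1*(-33480) = (-12 + 404) + 33480 = 392 + 33480 = 33872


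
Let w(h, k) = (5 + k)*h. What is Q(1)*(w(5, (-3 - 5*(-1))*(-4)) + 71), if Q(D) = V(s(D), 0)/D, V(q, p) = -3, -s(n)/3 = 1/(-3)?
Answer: -168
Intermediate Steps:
s(n) = 1 (s(n) = -3/(-3) = -3*(-⅓) = 1)
w(h, k) = h*(5 + k)
Q(D) = -3/D
Q(1)*(w(5, (-3 - 5*(-1))*(-4)) + 71) = (-3/1)*(5*(5 + (-3 - 5*(-1))*(-4)) + 71) = (-3*1)*(5*(5 + (-3 + 5)*(-4)) + 71) = -3*(5*(5 + 2*(-4)) + 71) = -3*(5*(5 - 8) + 71) = -3*(5*(-3) + 71) = -3*(-15 + 71) = -3*56 = -168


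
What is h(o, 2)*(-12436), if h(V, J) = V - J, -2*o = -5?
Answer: -6218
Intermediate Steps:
o = 5/2 (o = -1/2*(-5) = 5/2 ≈ 2.5000)
h(o, 2)*(-12436) = (5/2 - 1*2)*(-12436) = (5/2 - 2)*(-12436) = (1/2)*(-12436) = -6218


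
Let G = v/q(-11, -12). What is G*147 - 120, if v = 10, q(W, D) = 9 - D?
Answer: -50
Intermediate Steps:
G = 10/21 (G = 10/(9 - 1*(-12)) = 10/(9 + 12) = 10/21 ≈ 0.47619)
G*147 - 120 = (10/21)*147 - 120 = 70 - 120 = -50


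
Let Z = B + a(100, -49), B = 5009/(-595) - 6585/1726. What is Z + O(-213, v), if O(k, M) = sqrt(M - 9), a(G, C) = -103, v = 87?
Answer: -118341519/1026970 + sqrt(78) ≈ -106.40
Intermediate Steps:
O(k, M) = sqrt(-9 + M)
B = -12563609/1026970 (B = 5009*(-1/595) - 6585*1/1726 = -5009/595 - 6585/1726 = -12563609/1026970 ≈ -12.234)
Z = -118341519/1026970 (Z = -12563609/1026970 - 103 = -118341519/1026970 ≈ -115.23)
Z + O(-213, v) = -118341519/1026970 + sqrt(-9 + 87) = -118341519/1026970 + sqrt(78)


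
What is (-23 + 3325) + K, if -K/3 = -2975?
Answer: 12227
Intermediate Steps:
K = 8925 (K = -3*(-2975) = 8925)
(-23 + 3325) + K = (-23 + 3325) + 8925 = 3302 + 8925 = 12227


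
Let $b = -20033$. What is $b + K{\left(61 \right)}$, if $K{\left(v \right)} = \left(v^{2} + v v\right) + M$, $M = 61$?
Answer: $-12530$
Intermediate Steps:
$K{\left(v \right)} = 61 + 2 v^{2}$ ($K{\left(v \right)} = \left(v^{2} + v v\right) + 61 = \left(v^{2} + v^{2}\right) + 61 = 2 v^{2} + 61 = 61 + 2 v^{2}$)
$b + K{\left(61 \right)} = -20033 + \left(61 + 2 \cdot 61^{2}\right) = -20033 + \left(61 + 2 \cdot 3721\right) = -20033 + \left(61 + 7442\right) = -20033 + 7503 = -12530$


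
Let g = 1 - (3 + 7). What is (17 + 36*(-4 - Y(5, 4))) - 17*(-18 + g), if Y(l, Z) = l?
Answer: 152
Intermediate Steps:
g = -9 (g = 1 - 1*10 = 1 - 10 = -9)
(17 + 36*(-4 - Y(5, 4))) - 17*(-18 + g) = (17 + 36*(-4 - 1*5)) - 17*(-18 - 9) = (17 + 36*(-4 - 5)) - 17*(-27) = (17 + 36*(-9)) + 459 = (17 - 324) + 459 = -307 + 459 = 152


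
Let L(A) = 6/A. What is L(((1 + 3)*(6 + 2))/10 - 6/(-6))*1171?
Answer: 11710/7 ≈ 1672.9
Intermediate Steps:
L(((1 + 3)*(6 + 2))/10 - 6/(-6))*1171 = (6/(((1 + 3)*(6 + 2))/10 - 6/(-6)))*1171 = (6/((4*8)*(⅒) - 6*(-⅙)))*1171 = (6/(32*(⅒) + 1))*1171 = (6/(16/5 + 1))*1171 = (6/(21/5))*1171 = (6*(5/21))*1171 = (10/7)*1171 = 11710/7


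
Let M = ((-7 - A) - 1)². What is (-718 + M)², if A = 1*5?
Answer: 301401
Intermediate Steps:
A = 5
M = 169 (M = ((-7 - 1*5) - 1)² = ((-7 - 5) - 1)² = (-12 - 1)² = (-13)² = 169)
(-718 + M)² = (-718 + 169)² = (-549)² = 301401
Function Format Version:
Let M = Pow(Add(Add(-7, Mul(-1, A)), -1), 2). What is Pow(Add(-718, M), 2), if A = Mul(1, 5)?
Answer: 301401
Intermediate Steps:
A = 5
M = 169 (M = Pow(Add(Add(-7, Mul(-1, 5)), -1), 2) = Pow(Add(Add(-7, -5), -1), 2) = Pow(Add(-12, -1), 2) = Pow(-13, 2) = 169)
Pow(Add(-718, M), 2) = Pow(Add(-718, 169), 2) = Pow(-549, 2) = 301401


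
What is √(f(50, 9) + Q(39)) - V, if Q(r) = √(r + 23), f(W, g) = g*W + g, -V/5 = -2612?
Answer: -13060 + √(459 + √62) ≈ -13038.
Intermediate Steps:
V = 13060 (V = -5*(-2612) = 13060)
f(W, g) = g + W*g (f(W, g) = W*g + g = g + W*g)
Q(r) = √(23 + r)
√(f(50, 9) + Q(39)) - V = √(9*(1 + 50) + √(23 + 39)) - 1*13060 = √(9*51 + √62) - 13060 = √(459 + √62) - 13060 = -13060 + √(459 + √62)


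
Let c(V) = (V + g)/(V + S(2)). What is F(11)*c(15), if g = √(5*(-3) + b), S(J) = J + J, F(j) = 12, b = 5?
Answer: 180/19 + 12*I*√10/19 ≈ 9.4737 + 1.9972*I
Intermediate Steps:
S(J) = 2*J
g = I*√10 (g = √(5*(-3) + 5) = √(-15 + 5) = √(-10) = I*√10 ≈ 3.1623*I)
c(V) = (V + I*√10)/(4 + V) (c(V) = (V + I*√10)/(V + 2*2) = (V + I*√10)/(V + 4) = (V + I*√10)/(4 + V))
F(11)*c(15) = 12*((15 + I*√10)/(4 + 15)) = 12*((15 + I*√10)/19) = 12*(15/19 + I*√10/19) = 180/19 + 12*I*√10/19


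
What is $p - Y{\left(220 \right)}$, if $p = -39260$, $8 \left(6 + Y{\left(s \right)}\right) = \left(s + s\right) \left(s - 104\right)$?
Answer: $-45634$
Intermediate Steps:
$Y{\left(s \right)} = -6 + \frac{s \left(-104 + s\right)}{4}$ ($Y{\left(s \right)} = -6 + \frac{\left(s + s\right) \left(s - 104\right)}{8} = -6 + \frac{2 s \left(-104 + s\right)}{8} = -6 + \frac{s \left(-104 + s\right)}{4}$)
$p - Y{\left(220 \right)} = -39260 - \left(-6 - 5720 + \frac{220^{2}}{4}\right) = -39260 - \left(-6 - 5720 + \frac{1}{4} \cdot 48400\right) = -39260 - \left(-6 - 5720 + 12100\right) = -39260 - 6374 = -45634$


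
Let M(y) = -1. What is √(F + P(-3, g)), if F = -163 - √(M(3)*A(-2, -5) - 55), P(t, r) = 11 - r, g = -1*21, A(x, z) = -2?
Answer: √(-131 - I*√53) ≈ 0.31791 - 11.45*I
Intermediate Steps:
g = -21
F = -163 - I*√53 (F = -163 - √(-1*(-2) - 55) = -163 - √(2 - 55) = -163 - √(-53) = -163 - I*√53 ≈ -163.0 - 7.2801*I)
√(F + P(-3, g)) = √((-163 - I*√53) + (11 - 1*(-21))) = √((-163 - I*√53) + (11 + 21)) = √((-163 - I*√53) + 32) = √(-131 - I*√53)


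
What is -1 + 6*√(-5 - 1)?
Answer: -1 + 6*I*√6 ≈ -1.0 + 14.697*I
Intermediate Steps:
-1 + 6*√(-5 - 1) = -1 + 6*√(-6) = -1 + 6*(I*√6) = -1 + 6*I*√6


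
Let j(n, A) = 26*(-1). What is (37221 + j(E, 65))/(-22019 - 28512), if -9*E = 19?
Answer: -37195/50531 ≈ -0.73608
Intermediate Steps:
E = -19/9 (E = -⅑*19 = -19/9 ≈ -2.1111)
j(n, A) = -26
(37221 + j(E, 65))/(-22019 - 28512) = (37221 - 26)/(-22019 - 28512) = 37195/(-50531) = 37195*(-1/50531) = -37195/50531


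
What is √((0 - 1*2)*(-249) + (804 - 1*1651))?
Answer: I*√349 ≈ 18.682*I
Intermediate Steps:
√((0 - 1*2)*(-249) + (804 - 1*1651)) = √((0 - 2)*(-249) + (804 - 1651)) = √(-2*(-249) - 847) = √(498 - 847) = √(-349) = I*√349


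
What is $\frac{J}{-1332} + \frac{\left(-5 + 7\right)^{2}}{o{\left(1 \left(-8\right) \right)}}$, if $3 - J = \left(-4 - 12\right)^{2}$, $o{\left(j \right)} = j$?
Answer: $- \frac{413}{1332} \approx -0.31006$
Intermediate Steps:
$J = -253$ ($J = 3 - \left(-4 - 12\right)^{2} = 3 - \left(-16\right)^{2} = 3 - 256 = -253$)
$\frac{J}{-1332} + \frac{\left(-5 + 7\right)^{2}}{o{\left(1 \left(-8\right) \right)}} = - \frac{253}{-1332} + \frac{\left(-5 + 7\right)^{2}}{1 \left(-8\right)} = \left(-253\right) \left(- \frac{1}{1332}\right) + \frac{2^{2}}{-8} = \frac{253}{1332} + 4 \left(- \frac{1}{8}\right) = \frac{253}{1332} - \frac{1}{2} = - \frac{413}{1332}$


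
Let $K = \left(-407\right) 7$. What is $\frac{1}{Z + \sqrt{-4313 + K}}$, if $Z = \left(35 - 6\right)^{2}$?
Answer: $\frac{841}{714443} - \frac{i \sqrt{7162}}{714443} \approx 0.0011771 - 0.00011845 i$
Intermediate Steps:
$K = -2849$
$Z = 841$ ($Z = 29^{2} = 841$)
$\frac{1}{Z + \sqrt{-4313 + K}} = \frac{1}{841 + \sqrt{-4313 - 2849}} = \frac{1}{841 + \sqrt{-7162}} = \frac{1}{841 + i \sqrt{7162}}$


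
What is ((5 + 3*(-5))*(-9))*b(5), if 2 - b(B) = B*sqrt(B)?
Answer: 180 - 450*sqrt(5) ≈ -826.23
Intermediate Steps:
b(B) = 2 - B**(3/2) (b(B) = 2 - B*sqrt(B) = 2 - B**(3/2))
((5 + 3*(-5))*(-9))*b(5) = ((5 + 3*(-5))*(-9))*(2 - 5**(3/2)) = ((5 - 15)*(-9))*(2 - 5*sqrt(5)) = (-10*(-9))*(2 - 5*sqrt(5)) = 90*(2 - 5*sqrt(5)) = 180 - 450*sqrt(5)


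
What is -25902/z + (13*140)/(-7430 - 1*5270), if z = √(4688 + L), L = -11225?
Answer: -91/635 + 8634*I*√6537/2179 ≈ -0.14331 + 320.36*I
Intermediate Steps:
z = I*√6537 (z = √(4688 - 11225) = √(-6537) = I*√6537 ≈ 80.852*I)
-25902/z + (13*140)/(-7430 - 1*5270) = -25902*(-I*√6537/6537) + (13*140)/(-7430 - 1*5270) = -(-8634)*I*√6537/2179 + 1820/(-7430 - 5270) = 8634*I*√6537/2179 + 1820/(-12700) = 8634*I*√6537/2179 + 1820*(-1/12700) = 8634*I*√6537/2179 - 91/635 = -91/635 + 8634*I*√6537/2179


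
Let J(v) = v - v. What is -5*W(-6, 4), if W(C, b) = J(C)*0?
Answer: 0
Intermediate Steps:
J(v) = 0
W(C, b) = 0 (W(C, b) = 0*0 = 0)
-5*W(-6, 4) = -5*0 = 0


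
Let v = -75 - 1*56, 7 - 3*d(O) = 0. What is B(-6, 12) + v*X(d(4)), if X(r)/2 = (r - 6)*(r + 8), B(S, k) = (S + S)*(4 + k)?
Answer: 87614/9 ≈ 9734.9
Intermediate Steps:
B(S, k) = 2*S*(4 + k) (B(S, k) = (2*S)*(4 + k) = 2*S*(4 + k))
d(O) = 7/3 (d(O) = 7/3 - ⅓*0 = 7/3 + 0 = 7/3)
v = -131 (v = -75 - 56 = -131)
X(r) = 2*(-6 + r)*(8 + r) (X(r) = 2*((r - 6)*(r + 8)) = 2*((-6 + r)*(8 + r)) = 2*(-6 + r)*(8 + r))
B(-6, 12) + v*X(d(4)) = 2*(-6)*(4 + 12) - 131*(-96 + 2*(7/3)² + 4*(7/3)) = 2*(-6)*16 - 131*(-96 + 2*(49/9) + 28/3) = -192 - 131*(-96 + 98/9 + 28/3) = -192 - 131*(-682/9) = -192 + 89342/9 = 87614/9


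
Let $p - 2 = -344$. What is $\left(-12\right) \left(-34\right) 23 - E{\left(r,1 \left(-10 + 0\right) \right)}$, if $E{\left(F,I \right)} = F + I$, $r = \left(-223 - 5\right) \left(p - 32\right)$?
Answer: $-75878$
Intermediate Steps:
$p = -342$ ($p = 2 - 344 = -342$)
$r = 85272$ ($r = \left(-223 - 5\right) \left(-342 - 32\right) = \left(-228\right) \left(-374\right) = 85272$)
$\left(-12\right) \left(-34\right) 23 - E{\left(r,1 \left(-10 + 0\right) \right)} = \left(-12\right) \left(-34\right) 23 - \left(85272 + 1 \left(-10 + 0\right)\right) = 408 \cdot 23 - \left(85272 + 1 \left(-10\right)\right) = 9384 - \left(85272 - 10\right) = 9384 - 85262 = -75878$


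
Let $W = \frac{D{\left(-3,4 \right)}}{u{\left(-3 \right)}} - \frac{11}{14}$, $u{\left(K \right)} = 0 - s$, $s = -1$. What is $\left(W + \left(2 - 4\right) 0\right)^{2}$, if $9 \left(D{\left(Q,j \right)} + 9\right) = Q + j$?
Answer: $\frac{1485961}{15876} \approx 93.598$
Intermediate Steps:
$D{\left(Q,j \right)} = -9 + \frac{Q}{9} + \frac{j}{9}$ ($D{\left(Q,j \right)} = -9 + \frac{Q + j}{9} = -9 + \left(\frac{Q}{9} + \frac{j}{9}\right) = -9 + \frac{Q}{9} + \frac{j}{9}$)
$u{\left(K \right)} = 1$ ($u{\left(K \right)} = 0 - -1 = 0 + 1 = 1$)
$W = - \frac{1219}{126}$ ($W = \frac{-9 + \frac{1}{9} \left(-3\right) + \frac{1}{9} \cdot 4}{1} - \frac{11}{14} = \left(-9 - \frac{1}{3} + \frac{4}{9}\right) 1 - \frac{11}{14} = \left(- \frac{80}{9}\right) 1 - \frac{11}{14} = - \frac{80}{9} - \frac{11}{14} = - \frac{1219}{126} \approx -9.6746$)
$\left(W + \left(2 - 4\right) 0\right)^{2} = \left(- \frac{1219}{126} + \left(2 - 4\right) 0\right)^{2} = \left(- \frac{1219}{126} - 0\right)^{2} = \left(- \frac{1219}{126} + 0\right)^{2} = \left(- \frac{1219}{126}\right)^{2} = \frac{1485961}{15876}$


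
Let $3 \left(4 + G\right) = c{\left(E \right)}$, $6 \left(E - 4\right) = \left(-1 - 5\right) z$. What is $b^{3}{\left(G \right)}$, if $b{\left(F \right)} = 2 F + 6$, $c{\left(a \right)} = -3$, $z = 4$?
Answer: $-64$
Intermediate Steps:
$E = 0$ ($E = 4 + \frac{\left(-1 - 5\right) 4}{6} = 4 + \frac{\left(-6\right) 4}{6} = 4 + \frac{1}{6} \left(-24\right) = 4 - 4 = 0$)
$G = -5$ ($G = -4 + \frac{1}{3} \left(-3\right) = -4 - 1 = -5$)
$b{\left(F \right)} = 6 + 2 F$
$b^{3}{\left(G \right)} = \left(6 + 2 \left(-5\right)\right)^{3} = \left(6 - 10\right)^{3} = \left(-4\right)^{3} = -64$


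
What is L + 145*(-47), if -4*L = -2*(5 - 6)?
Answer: -13631/2 ≈ -6815.5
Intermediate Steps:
L = -½ (L = -(-1)*(5 - 6)/2 = -(-1)*(-1)/2 = -¼*2 = -½ ≈ -0.50000)
L + 145*(-47) = -½ + 145*(-47) = -½ - 6815 = -13631/2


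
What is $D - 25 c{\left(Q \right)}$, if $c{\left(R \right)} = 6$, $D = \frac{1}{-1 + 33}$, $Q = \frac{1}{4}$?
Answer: $- \frac{4799}{32} \approx -149.97$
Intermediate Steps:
$Q = \frac{1}{4} \approx 0.25$
$D = \frac{1}{32} \approx 0.03125$
$D - 25 c{\left(Q \right)} = \frac{1}{32} - 150 = - \frac{4799}{32}$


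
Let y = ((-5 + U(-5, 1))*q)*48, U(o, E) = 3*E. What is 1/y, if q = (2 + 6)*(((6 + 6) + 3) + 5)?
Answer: -1/15360 ≈ -6.5104e-5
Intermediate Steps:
q = 160 (q = 8*((12 + 3) + 5) = 8*(15 + 5) = 8*20 = 160)
y = -15360 (y = ((-5 + 3*1)*160)*48 = ((-5 + 3)*160)*48 = -2*160*48 = -320*48 = -15360)
1/y = 1/(-15360) = -1/15360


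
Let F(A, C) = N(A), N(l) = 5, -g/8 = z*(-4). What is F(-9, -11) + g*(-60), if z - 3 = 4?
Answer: -13435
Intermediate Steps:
z = 7 (z = 3 + 4 = 7)
g = 224 (g = -56*(-4) = -8*(-28) = 224)
F(A, C) = 5
F(-9, -11) + g*(-60) = 5 + 224*(-60) = 5 - 13440 = -13435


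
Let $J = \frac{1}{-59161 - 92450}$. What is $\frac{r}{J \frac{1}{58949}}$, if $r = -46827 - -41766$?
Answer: $45231760522179$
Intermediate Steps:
$r = -5061$ ($r = -46827 + 41766 = -5061$)
$J = - \frac{1}{151611}$ ($J = \frac{1}{-151611} = - \frac{1}{151611} \approx -6.5958 \cdot 10^{-6}$)
$\frac{r}{J \frac{1}{58949}} = - \frac{5061}{\left(- \frac{1}{151611}\right) \frac{1}{58949}} = - \frac{5061}{- \frac{1}{8937316839}} = \left(-5061\right) \left(-8937316839\right) = 45231760522179$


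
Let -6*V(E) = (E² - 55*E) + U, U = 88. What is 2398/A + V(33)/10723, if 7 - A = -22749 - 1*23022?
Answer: 45872222/736316241 ≈ 0.062300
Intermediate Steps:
V(E) = -44/3 - E²/6 + 55*E/6 (V(E) = -((E² - 55*E) + 88)/6 = -(88 + E² - 55*E)/6 = -44/3 - E²/6 + 55*E/6)
A = 45778 (A = 7 - (-22749 - 1*23022) = 7 - (-22749 - 23022) = 7 - 1*(-45771) = 7 + 45771 = 45778)
2398/A + V(33)/10723 = 2398/45778 + (-44/3 - ⅙*33² + (55/6)*33)/10723 = 2398*(1/45778) + (-44/3 - ⅙*1089 + 605/2)*(1/10723) = 1199/22889 + (-44/3 - 363/2 + 605/2)*(1/10723) = 1199/22889 + (319/3)*(1/10723) = 1199/22889 + 319/32169 = 45872222/736316241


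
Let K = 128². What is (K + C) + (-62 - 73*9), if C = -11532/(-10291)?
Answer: 161220047/10291 ≈ 15666.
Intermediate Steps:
K = 16384
C = 11532/10291 (C = -11532*(-1/10291) = 11532/10291 ≈ 1.1206)
(K + C) + (-62 - 73*9) = (16384 + 11532/10291) + (-62 - 73*9) = 168619276/10291 + (-62 - 657) = 168619276/10291 - 719 = 161220047/10291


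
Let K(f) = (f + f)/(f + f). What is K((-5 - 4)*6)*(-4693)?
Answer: -4693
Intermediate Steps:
K(f) = 1 (K(f) = (2*f)/((2*f)) = (2*f)*(1/(2*f)) = 1)
K((-5 - 4)*6)*(-4693) = 1*(-4693) = -4693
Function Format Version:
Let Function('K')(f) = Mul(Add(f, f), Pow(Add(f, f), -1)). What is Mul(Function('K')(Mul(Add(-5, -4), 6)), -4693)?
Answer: -4693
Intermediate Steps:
Function('K')(f) = 1 (Function('K')(f) = Mul(Mul(2, f), Pow(Mul(2, f), -1)) = Mul(Mul(2, f), Mul(Rational(1, 2), Pow(f, -1))) = 1)
Mul(Function('K')(Mul(Add(-5, -4), 6)), -4693) = Mul(1, -4693) = -4693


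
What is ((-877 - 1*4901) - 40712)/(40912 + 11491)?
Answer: -46490/52403 ≈ -0.88716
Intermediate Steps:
((-877 - 1*4901) - 40712)/(40912 + 11491) = ((-877 - 4901) - 40712)/52403 = (-5778 - 40712)*(1/52403) = -46490*1/52403 = -46490/52403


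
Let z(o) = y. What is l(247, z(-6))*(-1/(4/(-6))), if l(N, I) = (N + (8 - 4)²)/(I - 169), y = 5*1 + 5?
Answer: -263/106 ≈ -2.4811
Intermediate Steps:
y = 10 (y = 5 + 5 = 10)
z(o) = 10
l(N, I) = (16 + N)/(-169 + I) (l(N, I) = (N + 4²)/(-169 + I) = (N + 16)/(-169 + I) = (16 + N)/(-169 + I))
l(247, z(-6))*(-1/(4/(-6))) = ((16 + 247)/(-169 + 10))*(-1/(4/(-6))) = (263/(-159))*(-1/(4*(-⅙))) = (-1/159*263)*(-1/(-⅔)) = -(-263)*(-3)/(159*2) = -263/159*3/2 = -263/106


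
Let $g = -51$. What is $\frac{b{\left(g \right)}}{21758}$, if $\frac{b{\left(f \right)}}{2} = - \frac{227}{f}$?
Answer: $\frac{227}{554829} \approx 0.00040914$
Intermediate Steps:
$b{\left(f \right)} = - \frac{454}{f}$ ($b{\left(f \right)} = 2 \left(- \frac{227}{f}\right) = - \frac{454}{f}$)
$\frac{b{\left(g \right)}}{21758} = \frac{\left(-454\right) \frac{1}{-51}}{21758} = \left(-454\right) \left(- \frac{1}{51}\right) \frac{1}{21758} = \frac{454}{51} \cdot \frac{1}{21758} = \frac{227}{554829}$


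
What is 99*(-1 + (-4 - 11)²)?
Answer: 22176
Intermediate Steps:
99*(-1 + (-4 - 11)²) = 99*(-1 + (-15)²) = 99*(-1 + 225) = 99*224 = 22176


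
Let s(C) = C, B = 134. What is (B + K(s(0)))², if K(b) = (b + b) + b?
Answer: 17956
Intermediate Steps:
K(b) = 3*b (K(b) = 2*b + b = 3*b)
(B + K(s(0)))² = (134 + 3*0)² = (134 + 0)² = 134² = 17956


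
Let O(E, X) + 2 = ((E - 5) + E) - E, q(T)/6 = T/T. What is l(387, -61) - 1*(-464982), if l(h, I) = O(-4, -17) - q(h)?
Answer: 464965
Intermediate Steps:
q(T) = 6 (q(T) = 6*(T/T) = 6*1 = 6)
O(E, X) = -7 + E (O(E, X) = -2 + (((E - 5) + E) - E) = -2 + (((-5 + E) + E) - E) = -2 + ((-5 + 2*E) - E) = -2 + (-5 + E) = -7 + E)
l(h, I) = -17 (l(h, I) = (-7 - 4) - 1*6 = -11 - 6 = -17)
l(387, -61) - 1*(-464982) = -17 - 1*(-464982) = -17 + 464982 = 464965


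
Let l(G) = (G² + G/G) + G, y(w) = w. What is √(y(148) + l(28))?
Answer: 31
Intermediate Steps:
l(G) = 1 + G + G² (l(G) = (G² + 1) + G = (1 + G²) + G = 1 + G + G²)
√(y(148) + l(28)) = √(148 + (1 + 28 + 28²)) = √(148 + (1 + 28 + 784)) = √(148 + 813) = √961 = 31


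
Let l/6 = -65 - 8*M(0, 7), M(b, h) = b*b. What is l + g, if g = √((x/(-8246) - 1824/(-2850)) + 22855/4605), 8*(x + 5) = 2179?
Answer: -390 + √33434058040719/2449860 ≈ -387.64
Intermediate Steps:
x = 2139/8 (x = -5 + (⅛)*2179 = -5 + 2179/8 = 2139/8 ≈ 267.38)
M(b, h) = b²
g = √33434058040719/2449860 (g = √(((2139/8)/(-8246) - 1824/(-2850)) + 22855/4605) = √(((2139/8)*(-1/8246) - 1824*(-1/2850)) + 22855*(1/4605)) = √((-69/2128 + 16/25) + 4571/921) = √(32323/53200 + 4571/921) = √(272946683/48997200) = √33434058040719/2449860 ≈ 2.3602)
l = -390 (l = 6*(-65 - 8*0²) = 6*(-65 - 8*0) = 6*(-65 + 0) = 6*(-65) = -390)
l + g = -390 + √33434058040719/2449860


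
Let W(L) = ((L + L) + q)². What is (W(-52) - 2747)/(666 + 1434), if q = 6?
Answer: 6857/2100 ≈ 3.2652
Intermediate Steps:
W(L) = (6 + 2*L)² (W(L) = ((L + L) + 6)² = (2*L + 6)² = (6 + 2*L)²)
(W(-52) - 2747)/(666 + 1434) = (4*(3 - 52)² - 2747)/(666 + 1434) = (4*(-49)² - 2747)/2100 = (4*2401 - 2747)*(1/2100) = (9604 - 2747)*(1/2100) = 6857*(1/2100) = 6857/2100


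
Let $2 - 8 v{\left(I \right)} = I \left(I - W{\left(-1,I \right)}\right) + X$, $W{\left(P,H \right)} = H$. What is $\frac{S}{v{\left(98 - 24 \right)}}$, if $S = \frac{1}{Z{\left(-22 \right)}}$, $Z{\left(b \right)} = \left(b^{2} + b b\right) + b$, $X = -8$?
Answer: $\frac{2}{2365} \approx 0.00084567$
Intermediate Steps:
$v{\left(I \right)} = \frac{5}{4}$ ($v{\left(I \right)} = \frac{1}{4} - \frac{I \left(I - I\right) - 8}{8} = \frac{1}{4} - \frac{I 0 - 8}{8} = \frac{1}{4} - \frac{0 - 8}{8} = \frac{1}{4} - -1 = \frac{1}{4} + 1 = \frac{5}{4}$)
$Z{\left(b \right)} = b + 2 b^{2}$ ($Z{\left(b \right)} = \left(b^{2} + b^{2}\right) + b = 2 b^{2} + b = b + 2 b^{2}$)
$S = \frac{1}{946}$ ($S = \frac{1}{\left(-22\right) \left(1 + 2 \left(-22\right)\right)} = \frac{1}{\left(-22\right) \left(1 - 44\right)} = \frac{1}{\left(-22\right) \left(-43\right)} = \frac{1}{946} \approx 0.0010571$)
$\frac{S}{v{\left(98 - 24 \right)}} = \frac{1}{946 \cdot \frac{5}{4}} = \frac{1}{946} \cdot \frac{4}{5} = \frac{2}{2365}$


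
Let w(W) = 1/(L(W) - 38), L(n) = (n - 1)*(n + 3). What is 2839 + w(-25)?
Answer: 1516027/534 ≈ 2839.0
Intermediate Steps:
L(n) = (-1 + n)*(3 + n)
w(W) = 1/(-41 + W² + 2*W) (w(W) = 1/((-3 + W² + 2*W) - 38) = 1/(-41 + W² + 2*W))
2839 + w(-25) = 2839 + 1/(-41 + (-25)² + 2*(-25)) = 2839 + 1/(-41 + 625 - 50) = 2839 + 1/534 = 1516027/534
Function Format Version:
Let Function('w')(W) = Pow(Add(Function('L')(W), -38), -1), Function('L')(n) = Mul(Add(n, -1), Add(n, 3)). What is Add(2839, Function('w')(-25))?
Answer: Rational(1516027, 534) ≈ 2839.0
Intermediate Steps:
Function('L')(n) = Mul(Add(-1, n), Add(3, n))
Function('w')(W) = Pow(Add(-41, Pow(W, 2), Mul(2, W)), -1) (Function('w')(W) = Pow(Add(Add(-3, Pow(W, 2), Mul(2, W)), -38), -1) = Pow(Add(-41, Pow(W, 2), Mul(2, W)), -1))
Add(2839, Function('w')(-25)) = Add(2839, Pow(Add(-41, Pow(-25, 2), Mul(2, -25)), -1)) = Add(2839, Pow(Add(-41, 625, -50), -1)) = Add(2839, Pow(534, -1)) = Add(2839, Rational(1, 534)) = Rational(1516027, 534)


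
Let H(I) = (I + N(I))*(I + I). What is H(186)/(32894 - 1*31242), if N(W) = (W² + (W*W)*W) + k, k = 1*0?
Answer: 85953762/59 ≈ 1.4568e+6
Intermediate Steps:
k = 0
N(W) = W² + W³ (N(W) = (W² + (W*W)*W) + 0 = (W² + W²*W) + 0 = (W² + W³) + 0 = W² + W³)
H(I) = 2*I*(I + I²*(1 + I)) (H(I) = (I + I²*(1 + I))*(I + I) = (I + I²*(1 + I))*(2*I) = 2*I*(I + I²*(1 + I)))
H(186)/(32894 - 1*31242) = (2*186²*(1 + 186 + 186²))/(32894 - 1*31242) = (2*34596*(1 + 186 + 34596))/(32894 - 31242) = (2*34596*34783)/1652 = 2406705336*(1/1652) = 85953762/59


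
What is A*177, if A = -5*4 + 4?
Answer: -2832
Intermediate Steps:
A = -16 (A = -20 + 4 = -16)
A*177 = -16*177 = -2832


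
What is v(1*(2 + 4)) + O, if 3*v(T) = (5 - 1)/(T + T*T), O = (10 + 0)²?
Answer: 6302/63 ≈ 100.03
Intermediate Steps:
O = 100 (O = 10² = 100)
v(T) = 4/(3*(T + T²)) (v(T) = ((5 - 1)/(T + T*T))/3 = (4/(T + T²))/3 = 4/(3*(T + T²)))
v(1*(2 + 4)) + O = 4/(3*((1*(2 + 4)))*(1 + 1*(2 + 4))) + 100 = 4/(3*((1*6))*(1 + 1*6)) + 100 = (4/3)/(6*(1 + 6)) + 100 = (4/3)*(⅙)/7 + 100 = (4/3)*(⅙)*(⅐) + 100 = 2/63 + 100 = 6302/63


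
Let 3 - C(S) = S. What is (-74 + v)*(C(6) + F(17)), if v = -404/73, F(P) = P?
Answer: -81284/73 ≈ -1113.5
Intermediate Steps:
C(S) = 3 - S
v = -404/73 (v = -404*1/73 = -404/73 ≈ -5.5342)
(-74 + v)*(C(6) + F(17)) = (-74 - 404/73)*((3 - 1*6) + 17) = -5806*((3 - 6) + 17)/73 = -5806*(-3 + 17)/73 = -5806/73*14 = -81284/73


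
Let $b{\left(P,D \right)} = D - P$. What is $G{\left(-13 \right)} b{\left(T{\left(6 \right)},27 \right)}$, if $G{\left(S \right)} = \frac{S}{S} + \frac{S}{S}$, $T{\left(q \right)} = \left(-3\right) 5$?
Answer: $84$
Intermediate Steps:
$T{\left(q \right)} = -15$
$G{\left(S \right)} = 2$ ($G{\left(S \right)} = 1 + 1 = 2$)
$G{\left(-13 \right)} b{\left(T{\left(6 \right)},27 \right)} = 2 \left(27 - -15\right) = 2 \left(27 + 15\right) = 2 \cdot 42 = 84$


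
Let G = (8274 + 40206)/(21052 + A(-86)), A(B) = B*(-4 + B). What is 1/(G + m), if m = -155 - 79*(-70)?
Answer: 3599/19350685 ≈ 0.00018599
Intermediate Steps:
m = 5375 (m = -155 + 5530 = 5375)
G = 6060/3599 (G = (8274 + 40206)/(21052 - 86*(-4 - 86)) = 48480/(21052 - 86*(-90)) = 48480/(21052 + 7740) = 48480/28792 = 48480*(1/28792) = 6060/3599 ≈ 1.6838)
1/(G + m) = 1/(6060/3599 + 5375) = 1/(19350685/3599) = 3599/19350685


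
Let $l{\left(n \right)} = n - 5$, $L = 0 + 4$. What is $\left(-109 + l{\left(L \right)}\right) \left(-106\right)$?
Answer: $11660$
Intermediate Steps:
$L = 4$
$l{\left(n \right)} = -5 + n$
$\left(-109 + l{\left(L \right)}\right) \left(-106\right) = \left(-109 + \left(-5 + 4\right)\right) \left(-106\right) = \left(-109 - 1\right) \left(-106\right) = \left(-110\right) \left(-106\right) = 11660$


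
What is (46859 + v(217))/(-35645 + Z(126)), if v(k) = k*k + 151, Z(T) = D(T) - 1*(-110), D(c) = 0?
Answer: -94099/35535 ≈ -2.6481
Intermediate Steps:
Z(T) = 110 (Z(T) = 0 - 1*(-110) = 0 + 110 = 110)
v(k) = 151 + k**2 (v(k) = k**2 + 151 = 151 + k**2)
(46859 + v(217))/(-35645 + Z(126)) = (46859 + (151 + 217**2))/(-35645 + 110) = (46859 + (151 + 47089))/(-35535) = (46859 + 47240)*(-1/35535) = 94099*(-1/35535) = -94099/35535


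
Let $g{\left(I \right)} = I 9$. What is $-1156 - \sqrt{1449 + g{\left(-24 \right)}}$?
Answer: $-1156 - 3 \sqrt{137} \approx -1191.1$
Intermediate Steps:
$g{\left(I \right)} = 9 I$
$-1156 - \sqrt{1449 + g{\left(-24 \right)}} = -1156 - \sqrt{1449 + 9 \left(-24\right)} = -1156 - \sqrt{1449 - 216} = -1156 - \sqrt{1233} = -1156 - 3 \sqrt{137}$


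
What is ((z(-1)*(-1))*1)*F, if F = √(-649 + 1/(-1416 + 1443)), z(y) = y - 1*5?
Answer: 2*I*√52566/3 ≈ 152.85*I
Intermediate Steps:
z(y) = -5 + y (z(y) = y - 5 = -5 + y)
F = I*√52566/9 (F = √(-649 + 1/27) = √(-17522/27) = I*√52566/9 ≈ 25.475*I)
((z(-1)*(-1))*1)*F = (((-5 - 1)*(-1))*1)*(I*√52566/9) = (-6*(-1)*1)*(I*√52566/9) = (6*1)*(I*√52566/9) = 6*(I*√52566/9) = 2*I*√52566/3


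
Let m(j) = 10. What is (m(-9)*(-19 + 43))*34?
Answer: 8160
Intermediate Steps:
(m(-9)*(-19 + 43))*34 = (10*(-19 + 43))*34 = (10*24)*34 = 240*34 = 8160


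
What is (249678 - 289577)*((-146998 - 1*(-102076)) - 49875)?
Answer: 3782305503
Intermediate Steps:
(249678 - 289577)*((-146998 - 1*(-102076)) - 49875) = -39899*((-146998 + 102076) - 49875) = -39899*(-44922 - 49875) = -39899*(-94797) = 3782305503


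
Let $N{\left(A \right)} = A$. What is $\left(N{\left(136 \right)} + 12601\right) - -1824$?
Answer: $14561$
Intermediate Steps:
$\left(N{\left(136 \right)} + 12601\right) - -1824 = \left(136 + 12601\right) - -1824 = 12737 + 1824 = 14561$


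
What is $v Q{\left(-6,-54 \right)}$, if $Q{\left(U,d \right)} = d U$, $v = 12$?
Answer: $3888$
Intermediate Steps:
$Q{\left(U,d \right)} = U d$
$v Q{\left(-6,-54 \right)} = 12 \left(\left(-6\right) \left(-54\right)\right) = 12 \cdot 324 = 3888$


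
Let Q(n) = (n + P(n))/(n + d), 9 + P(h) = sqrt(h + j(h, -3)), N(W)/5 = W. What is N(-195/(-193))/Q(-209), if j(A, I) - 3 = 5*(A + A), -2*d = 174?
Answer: 3145740/480763 + 28860*I*sqrt(574)/480763 ≈ 6.5432 + 1.4382*I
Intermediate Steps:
d = -87 (d = -1/2*174 = -87)
j(A, I) = 3 + 10*A (j(A, I) = 3 + 5*(A + A) = 3 + 5*(2*A) = 3 + 10*A)
N(W) = 5*W
P(h) = -9 + sqrt(3 + 11*h) (P(h) = -9 + sqrt(h + (3 + 10*h)) = -9 + sqrt(3 + 11*h))
Q(n) = (-9 + n + sqrt(3 + 11*n))/(-87 + n) (Q(n) = (n + (-9 + sqrt(3 + 11*n)))/(n - 87) = (-9 + n + sqrt(3 + 11*n))/(-87 + n))
N(-195/(-193))/Q(-209) = (5*(-195/(-193)))/(((-9 - 209 + sqrt(3 + 11*(-209)))/(-87 - 209))) = (5*(-195*(-1/193)))/(((-9 - 209 + sqrt(3 - 2299))/(-296))) = (5*(195/193))/((-(-9 - 209 + sqrt(-2296))/296)) = 975/(193*((-(-9 - 209 + 2*I*sqrt(574))/296))) = 975/(193*((-(-218 + 2*I*sqrt(574))/296))) = 975/(193*(109/148 - I*sqrt(574)/148))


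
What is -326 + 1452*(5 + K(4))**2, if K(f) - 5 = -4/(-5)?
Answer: 4225882/25 ≈ 1.6904e+5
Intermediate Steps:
K(f) = 29/5 (K(f) = 5 - 4/(-5) = 5 - 4*(-1/5) = 5 + 4/5 = 29/5)
-326 + 1452*(5 + K(4))**2 = -326 + 1452*(5 + 29/5)**2 = -326 + 1452*(54/5)**2 = -326 + 1452*(2916/25) = -326 + 4234032/25 = 4225882/25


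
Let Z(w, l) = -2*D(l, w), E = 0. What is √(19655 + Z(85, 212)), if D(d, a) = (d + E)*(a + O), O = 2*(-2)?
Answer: I*√14689 ≈ 121.2*I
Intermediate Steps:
O = -4
D(d, a) = d*(-4 + a) (D(d, a) = (d + 0)*(a - 4) = d*(-4 + a))
Z(w, l) = -2*l*(-4 + w)
√(19655 + Z(85, 212)) = √(19655 + 2*212*(4 - 1*85)) = √(19655 + 2*212*(4 - 85)) = √(19655 + 2*212*(-81)) = √(19655 - 34344) = √(-14689) = I*√14689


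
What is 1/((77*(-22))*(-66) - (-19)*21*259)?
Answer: 1/215145 ≈ 4.6480e-6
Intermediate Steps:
1/((77*(-22))*(-66) - (-19)*21*259) = 1/(-1694*(-66) - (-19)*5439) = 1/(111804 - 1*(-103341)) = 1/(111804 + 103341) = 1/215145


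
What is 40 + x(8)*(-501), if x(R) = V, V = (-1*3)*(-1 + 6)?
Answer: 7555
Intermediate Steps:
V = -15 (V = -3*5 = -15)
x(R) = -15
40 + x(8)*(-501) = 40 - 15*(-501) = 40 + 7515 = 7555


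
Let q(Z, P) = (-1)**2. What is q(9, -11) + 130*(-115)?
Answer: -14949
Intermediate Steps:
q(Z, P) = 1
q(9, -11) + 130*(-115) = 1 + 130*(-115) = 1 - 14950 = -14949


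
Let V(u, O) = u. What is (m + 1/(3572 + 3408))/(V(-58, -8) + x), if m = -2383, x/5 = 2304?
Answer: -16633339/80004760 ≈ -0.20790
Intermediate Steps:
x = 11520 (x = 5*2304 = 11520)
(m + 1/(3572 + 3408))/(V(-58, -8) + x) = (-2383 + 1/(3572 + 3408))/(-58 + 11520) = (-2383 + 1/6980)/11462 = (-2383 + 1/6980)*(1/11462) = -16633339/6980*1/11462 = -16633339/80004760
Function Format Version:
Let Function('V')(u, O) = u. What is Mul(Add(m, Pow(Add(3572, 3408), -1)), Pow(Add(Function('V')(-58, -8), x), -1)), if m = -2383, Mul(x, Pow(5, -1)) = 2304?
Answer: Rational(-16633339, 80004760) ≈ -0.20790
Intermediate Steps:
x = 11520 (x = Mul(5, 2304) = 11520)
Mul(Add(m, Pow(Add(3572, 3408), -1)), Pow(Add(Function('V')(-58, -8), x), -1)) = Mul(Add(-2383, Pow(Add(3572, 3408), -1)), Pow(Add(-58, 11520), -1)) = Mul(Add(-2383, Pow(6980, -1)), Pow(11462, -1)) = Mul(Add(-2383, Rational(1, 6980)), Rational(1, 11462)) = Mul(Rational(-16633339, 6980), Rational(1, 11462)) = Rational(-16633339, 80004760)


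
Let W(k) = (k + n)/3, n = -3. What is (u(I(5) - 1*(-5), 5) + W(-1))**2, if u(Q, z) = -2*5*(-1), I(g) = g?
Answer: 676/9 ≈ 75.111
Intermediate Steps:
W(k) = -1 + k/3 (W(k) = (k - 3)/3 = (-3 + k)/3 = -1 + k/3)
u(Q, z) = 10 (u(Q, z) = -10*(-1) = 10)
(u(I(5) - 1*(-5), 5) + W(-1))**2 = (10 + (-1 + (1/3)*(-1)))**2 = (10 + (-1 - 1/3))**2 = (10 - 4/3)**2 = (26/3)**2 = 676/9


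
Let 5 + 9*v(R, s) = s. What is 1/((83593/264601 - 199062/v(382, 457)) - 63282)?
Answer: -59799826/4021257716093 ≈ -1.4871e-5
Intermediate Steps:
v(R, s) = -5/9 + s/9
1/((83593/264601 - 199062/v(382, 457)) - 63282) = 1/((83593/264601 - 199062/(-5/9 + (⅑)*457)) - 63282) = 1/((83593*(1/264601) - 199062/(-5/9 + 457/9)) - 63282) = 1/((83593/264601 - 199062/452/9) - 63282) = 1/((83593/264601 - 199062*9/452) - 63282) = 1/((83593/264601 - 895779/226) - 63282) = 1/(-237005127161/59799826 - 63282) = 1/(-4021257716093/59799826) = -59799826/4021257716093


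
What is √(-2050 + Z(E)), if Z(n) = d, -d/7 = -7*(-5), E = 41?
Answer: 3*I*√255 ≈ 47.906*I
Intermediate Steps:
d = -245 (d = -(-49)*(-5) = -7*35 = -245)
Z(n) = -245
√(-2050 + Z(E)) = √(-2050 - 245) = √(-2295) = 3*I*√255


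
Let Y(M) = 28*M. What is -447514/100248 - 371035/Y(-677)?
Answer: 256361083/16966974 ≈ 15.109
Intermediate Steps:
-447514/100248 - 371035/Y(-677) = -447514/100248 - 371035/(28*(-677)) = -447514*1/100248 - 371035/(-18956) = -223757/50124 - 371035*(-1/18956) = -223757/50124 + 53005/2708 = 256361083/16966974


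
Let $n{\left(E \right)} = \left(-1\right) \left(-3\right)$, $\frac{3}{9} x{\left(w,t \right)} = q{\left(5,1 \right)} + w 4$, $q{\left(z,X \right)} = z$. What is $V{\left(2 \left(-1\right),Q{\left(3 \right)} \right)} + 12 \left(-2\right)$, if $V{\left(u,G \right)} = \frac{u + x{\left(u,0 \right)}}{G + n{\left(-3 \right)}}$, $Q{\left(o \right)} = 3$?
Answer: $- \frac{155}{6} \approx -25.833$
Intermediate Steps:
$x{\left(w,t \right)} = 15 + 12 w$ ($x{\left(w,t \right)} = 3 \left(5 + w 4\right) = 3 \left(5 + 4 w\right) = 15 + 12 w$)
$n{\left(E \right)} = 3$
$V{\left(u,G \right)} = \frac{15 + 13 u}{3 + G}$ ($V{\left(u,G \right)} = \frac{u + \left(15 + 12 u\right)}{G + 3} = \frac{15 + 13 u}{3 + G}$)
$V{\left(2 \left(-1\right),Q{\left(3 \right)} \right)} + 12 \left(-2\right) = \frac{15 + 13 \cdot 2 \left(-1\right)}{3 + 3} + 12 \left(-2\right) = \frac{15 + 13 \left(-2\right)}{6} - 24 = \frac{15 - 26}{6} - 24 = \frac{1}{6} \left(-11\right) - 24 = - \frac{11}{6} - 24 = - \frac{155}{6}$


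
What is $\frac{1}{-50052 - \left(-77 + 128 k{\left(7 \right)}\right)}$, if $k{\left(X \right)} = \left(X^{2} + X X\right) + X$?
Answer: $- \frac{1}{63415} \approx -1.5769 \cdot 10^{-5}$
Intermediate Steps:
$k{\left(X \right)} = X + 2 X^{2}$ ($k{\left(X \right)} = \left(X^{2} + X^{2}\right) + X = 2 X^{2} + X = X + 2 X^{2}$)
$\frac{1}{-50052 - \left(-77 + 128 k{\left(7 \right)}\right)} = \frac{1}{-50052 + \left(77 - 128 \cdot 7 \left(1 + 2 \cdot 7\right)\right)} = \frac{1}{-50052 + \left(77 - 128 \cdot 7 \left(1 + 14\right)\right)} = \frac{1}{-50052 + \left(77 - 128 \cdot 7 \cdot 15\right)} = \frac{1}{-50052 + \left(77 - 13440\right)} = \frac{1}{-50052 - 13363} = \frac{1}{-63415} = - \frac{1}{63415}$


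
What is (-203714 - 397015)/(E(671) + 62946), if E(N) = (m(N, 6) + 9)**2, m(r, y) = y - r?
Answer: -600729/493282 ≈ -1.2178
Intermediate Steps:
E(N) = (15 - N)**2 (E(N) = ((6 - N) + 9)**2 = (15 - N)**2)
(-203714 - 397015)/(E(671) + 62946) = (-203714 - 397015)/((-15 + 671)**2 + 62946) = -600729/(656**2 + 62946) = -600729/(430336 + 62946) = -600729/493282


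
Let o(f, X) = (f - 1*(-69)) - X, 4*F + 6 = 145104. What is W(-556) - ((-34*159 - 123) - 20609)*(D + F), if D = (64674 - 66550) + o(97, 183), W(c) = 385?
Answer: 898664032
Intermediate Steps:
F = 72549/2 (F = -3/2 + (1/4)*145104 = -3/2 + 36276 = 72549/2 ≈ 36275.)
o(f, X) = 69 + f - X (o(f, X) = (f + 69) - X = (69 + f) - X = 69 + f - X)
D = -1893 (D = (64674 - 66550) + (69 + 97 - 1*183) = -1876 + (69 + 97 - 183) = -1876 - 17 = -1893)
W(-556) - ((-34*159 - 123) - 20609)*(D + F) = 385 - ((-34*159 - 123) - 20609)*(-1893 + 72549/2) = 385 - ((-5406 - 123) - 20609)*68763/2 = 385 - (-5529 - 20609)*68763/2 = 385 - (-26138)*68763/2 = 385 - 1*(-898663647) = 385 + 898663647 = 898664032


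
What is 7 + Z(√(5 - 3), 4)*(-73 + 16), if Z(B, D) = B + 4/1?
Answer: -221 - 57*√2 ≈ -301.61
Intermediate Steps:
Z(B, D) = 4 + B (Z(B, D) = B + 4*1 = B + 4 = 4 + B)
7 + Z(√(5 - 3), 4)*(-73 + 16) = 7 + (4 + √(5 - 3))*(-73 + 16) = 7 + (4 + √2)*(-57) = 7 + (-228 - 57*√2) = -221 - 57*√2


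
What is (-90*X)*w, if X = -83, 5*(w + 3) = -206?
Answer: -330174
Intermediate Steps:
w = -221/5 (w = -3 + (⅕)*(-206) = -3 - 206/5 = -221/5 ≈ -44.200)
(-90*X)*w = -90*(-83)*(-221/5) = 7470*(-221/5) = -330174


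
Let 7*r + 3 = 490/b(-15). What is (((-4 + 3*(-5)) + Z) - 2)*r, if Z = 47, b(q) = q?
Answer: -2782/21 ≈ -132.48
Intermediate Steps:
r = -107/21 (r = -3/7 + (490/(-15))/7 = -3/7 + (490*(-1/15))/7 = -3/7 + (⅐)*(-98/3) = -3/7 - 14/3 = -107/21 ≈ -5.0952)
(((-4 + 3*(-5)) + Z) - 2)*r = (((-4 + 3*(-5)) + 47) - 2)*(-107/21) = (((-4 - 15) + 47) - 2)*(-107/21) = ((-19 + 47) - 2)*(-107/21) = (28 - 2)*(-107/21) = 26*(-107/21) = -2782/21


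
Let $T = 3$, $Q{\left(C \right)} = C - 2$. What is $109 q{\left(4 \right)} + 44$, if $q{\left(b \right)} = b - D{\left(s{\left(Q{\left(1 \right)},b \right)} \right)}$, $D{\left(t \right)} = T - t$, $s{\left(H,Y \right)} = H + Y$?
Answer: $480$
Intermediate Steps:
$Q{\left(C \right)} = -2 + C$
$D{\left(t \right)} = 3 - t$
$q{\left(b \right)} = -4 + 2 b$ ($q{\left(b \right)} = b - \left(3 - \left(\left(-2 + 1\right) + b\right)\right) = b - \left(3 - \left(-1 + b\right)\right) = b - \left(4 - b\right) = b + \left(-4 + b\right) = -4 + 2 b$)
$109 q{\left(4 \right)} + 44 = 109 \left(-4 + 2 \cdot 4\right) + 44 = 109 \left(-4 + 8\right) + 44 = 109 \cdot 4 + 44 = 436 + 44 = 480$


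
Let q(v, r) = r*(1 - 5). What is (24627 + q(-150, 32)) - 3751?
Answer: 20748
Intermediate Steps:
q(v, r) = -4*r (q(v, r) = r*(-4) = -4*r)
(24627 + q(-150, 32)) - 3751 = (24627 - 4*32) - 3751 = (24627 - 128) - 3751 = 24499 - 3751 = 20748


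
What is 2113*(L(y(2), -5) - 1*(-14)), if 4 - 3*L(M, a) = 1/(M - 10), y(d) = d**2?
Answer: 585301/18 ≈ 32517.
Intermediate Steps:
L(M, a) = 4/3 - 1/(3*(-10 + M)) (L(M, a) = 4/3 - 1/(3*(M - 10)) = 4/3 - 1/(3*(-10 + M)))
2113*(L(y(2), -5) - 1*(-14)) = 2113*((-41 + 4*2**2)/(3*(-10 + 2**2)) - 1*(-14)) = 2113*((-41 + 4*4)/(3*(-10 + 4)) + 14) = 2113*((1/3)*(-41 + 16)/(-6) + 14) = 2113*((1/3)*(-1/6)*(-25) + 14) = 2113*(25/18 + 14) = 2113*(277/18) = 585301/18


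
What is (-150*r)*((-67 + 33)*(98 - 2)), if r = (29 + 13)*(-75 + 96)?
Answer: 431827200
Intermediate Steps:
r = 882 (r = 42*21 = 882)
(-150*r)*((-67 + 33)*(98 - 2)) = (-150*882)*((-67 + 33)*(98 - 2)) = -(-4498200)*96 = -132300*(-3264) = 431827200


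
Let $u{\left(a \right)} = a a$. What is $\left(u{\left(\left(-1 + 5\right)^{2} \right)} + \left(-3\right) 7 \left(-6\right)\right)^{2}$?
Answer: $145924$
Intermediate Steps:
$u{\left(a \right)} = a^{2}$
$\left(u{\left(\left(-1 + 5\right)^{2} \right)} + \left(-3\right) 7 \left(-6\right)\right)^{2} = \left(\left(\left(-1 + 5\right)^{2}\right)^{2} + \left(-3\right) 7 \left(-6\right)\right)^{2} = \left(\left(4^{2}\right)^{2} - -126\right)^{2} = \left(16^{2} + 126\right)^{2} = \left(256 + 126\right)^{2} = 382^{2} = 145924$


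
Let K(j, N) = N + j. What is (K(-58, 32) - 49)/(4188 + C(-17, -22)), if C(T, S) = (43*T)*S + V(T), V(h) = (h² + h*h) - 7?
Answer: -25/6947 ≈ -0.0035987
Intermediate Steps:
V(h) = -7 + 2*h² (V(h) = (h² + h²) - 7 = 2*h² - 7 = -7 + 2*h²)
C(T, S) = -7 + 2*T² + 43*S*T (C(T, S) = (43*T)*S + (-7 + 2*T²) = 43*S*T + (-7 + 2*T²) = -7 + 2*T² + 43*S*T)
(K(-58, 32) - 49)/(4188 + C(-17, -22)) = ((32 - 58) - 49)/(4188 + (-7 + 2*(-17)² + 43*(-22)*(-17))) = (-26 - 49)/(4188 + (-7 + 2*289 + 16082)) = -75/(4188 + (-7 + 578 + 16082)) = -75/(4188 + 16653) = -75/20841 = -75*1/20841 = -25/6947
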